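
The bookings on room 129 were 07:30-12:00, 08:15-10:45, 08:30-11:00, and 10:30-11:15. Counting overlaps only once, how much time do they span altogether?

4 h 30 min

Merged: 07:30-12:00.
Length: 4 h 30 min.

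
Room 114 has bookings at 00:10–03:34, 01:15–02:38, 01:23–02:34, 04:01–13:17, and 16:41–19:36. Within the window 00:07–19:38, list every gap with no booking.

After merging, the occupied span is 00:10–03:34, 04:01–13:17, 16:41–19:36.
Gaps within 00:07–19:38: 00:07–00:10, 03:34–04:01, 13:17–16:41, 19:36–19:38.

00:07–00:10, 03:34–04:01, 13:17–16:41, 19:36–19:38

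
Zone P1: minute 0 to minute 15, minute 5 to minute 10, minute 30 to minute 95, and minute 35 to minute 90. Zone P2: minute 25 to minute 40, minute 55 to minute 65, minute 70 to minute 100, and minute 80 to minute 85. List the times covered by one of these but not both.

minute 0 to minute 15, minute 25 to minute 30, minute 40 to minute 55, minute 65 to minute 70, minute 95 to minute 100

Merge the first list: minute 0 to minute 15, minute 30 to minute 95.
Merge the second list: minute 25 to minute 40, minute 55 to minute 65, minute 70 to minute 100.
Only in the first: minute 0 to minute 15, minute 40 to minute 55, minute 65 to minute 70.
Only in the second: minute 25 to minute 30, minute 95 to minute 100.
Together these are the periods covered by exactly one.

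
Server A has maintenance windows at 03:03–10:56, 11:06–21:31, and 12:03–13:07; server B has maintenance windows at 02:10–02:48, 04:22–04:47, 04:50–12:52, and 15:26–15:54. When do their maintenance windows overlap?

04:22–04:47, 04:50–10:56, 11:06–12:52, 15:26–15:54

A, merged: 03:03–10:56, 11:06–21:31.
03:03–10:56 meets the second set on 04:22–04:47, 04:50–10:56.
11:06–21:31 meets the second set on 11:06–12:52, 15:26–15:54.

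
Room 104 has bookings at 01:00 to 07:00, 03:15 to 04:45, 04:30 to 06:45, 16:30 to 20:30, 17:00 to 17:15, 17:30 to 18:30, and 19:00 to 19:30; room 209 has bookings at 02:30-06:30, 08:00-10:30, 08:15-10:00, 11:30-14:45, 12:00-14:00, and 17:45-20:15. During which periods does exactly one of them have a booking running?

A, merged: 01:00–07:00, 16:30–20:30.
B, merged: 02:30–06:30, 08:00–10:30, 11:30–14:45, 17:45–20:15.
A but not B: 01:00–02:30, 06:30–07:00, 16:30–17:45, 20:15–20:30.
B but not A: 08:00–10:30, 11:30–14:45.
Combining gives A △ B.

01:00–02:30, 06:30–07:00, 08:00–10:30, 11:30–14:45, 16:30–17:45, 20:15–20:30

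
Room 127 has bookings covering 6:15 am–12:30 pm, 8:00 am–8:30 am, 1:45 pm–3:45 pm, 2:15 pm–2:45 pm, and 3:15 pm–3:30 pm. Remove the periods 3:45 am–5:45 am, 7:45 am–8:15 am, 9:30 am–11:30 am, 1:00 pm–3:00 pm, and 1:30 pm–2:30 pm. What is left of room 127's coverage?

First set merges to 6:15 am–12:30 pm, 1:45 pm–3:45 pm.
Second set merges to 3:45 am–5:45 am, 7:45 am–8:15 am, 9:30 am–11:30 am, 1:00 pm–3:00 pm.
6:15 am–12:30 pm with B removed leaves 6:15 am–7:45 am, 8:15 am–9:30 am, 11:30 am–12:30 pm.
1:45 pm–3:45 pm with B removed leaves 3:00 pm–3:45 pm.

6:15 am–7:45 am, 8:15 am–9:30 am, 11:30 am–12:30 pm, 3:00 pm–3:45 pm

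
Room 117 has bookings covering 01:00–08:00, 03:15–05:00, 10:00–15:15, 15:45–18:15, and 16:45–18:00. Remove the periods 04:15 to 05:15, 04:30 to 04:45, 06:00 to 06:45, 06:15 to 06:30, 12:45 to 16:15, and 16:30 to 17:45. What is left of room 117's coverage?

Merge the first list: 01:00–08:00, 10:00–15:15, 15:45–18:15.
Merge the second list: 04:15–05:15, 06:00–06:45, 12:45–16:15, 16:30–17:45.
01:00–08:00 with B removed leaves 01:00–04:15, 05:15–06:00, 06:45–08:00.
10:00–15:15 with B removed leaves 10:00–12:45.
15:45–18:15 with B removed leaves 16:15–16:30, 17:45–18:15.

01:00–04:15, 05:15–06:00, 06:45–08:00, 10:00–12:45, 16:15–16:30, 17:45–18:15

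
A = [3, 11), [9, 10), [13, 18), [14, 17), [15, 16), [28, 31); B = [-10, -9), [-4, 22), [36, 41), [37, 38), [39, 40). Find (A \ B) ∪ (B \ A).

First set merges to [3, 11), [13, 18), [28, 31).
Second set merges to [-10, -9), [-4, 22), [36, 41).
Only in the first: [28, 31).
Only in the second: [-10, -9), [-4, 3), [11, 13), [18, 22), [36, 41).
Together these are the periods covered by exactly one.

[-10, -9) ∪ [-4, 3) ∪ [11, 13) ∪ [18, 22) ∪ [28, 31) ∪ [36, 41)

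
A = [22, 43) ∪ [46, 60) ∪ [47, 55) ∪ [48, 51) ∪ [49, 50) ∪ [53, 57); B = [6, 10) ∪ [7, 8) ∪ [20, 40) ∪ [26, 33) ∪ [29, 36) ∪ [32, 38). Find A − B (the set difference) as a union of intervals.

First set merges to [22, 43), [46, 60).
Second set merges to [6, 10), [20, 40).
[22, 43) \ B = [40, 43).
[46, 60): nothing removed.

[40, 43) ∪ [46, 60)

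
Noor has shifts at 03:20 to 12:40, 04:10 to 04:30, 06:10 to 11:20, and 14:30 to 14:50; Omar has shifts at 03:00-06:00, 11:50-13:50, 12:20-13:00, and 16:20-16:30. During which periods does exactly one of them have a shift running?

03:00–03:20, 06:00–11:50, 12:40–13:50, 14:30–14:50, 16:20–16:30

A, merged: 03:20–12:40, 14:30–14:50.
B, merged: 03:00–06:00, 11:50–13:50, 16:20–16:30.
A \ B = 06:00–11:50, 14:30–14:50.
B \ A = 03:00–03:20, 12:40–13:50, 16:20–16:30.
Union of the two gives the symmetric difference.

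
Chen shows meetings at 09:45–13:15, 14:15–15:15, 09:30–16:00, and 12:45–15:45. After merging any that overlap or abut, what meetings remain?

Sort by start: 09:30–16:00, 09:45–13:15, 12:45–15:45, 14:15–15:15.
09:45–13:15 overlaps/touches 09:30–16:00 → extend to 09:30–16:00.
12:45–15:45 overlaps/touches 09:30–16:00 → extend to 09:30–16:00.
14:15–15:15 overlaps/touches 09:30–16:00 → extend to 09:30–16:00.

09:30–16:00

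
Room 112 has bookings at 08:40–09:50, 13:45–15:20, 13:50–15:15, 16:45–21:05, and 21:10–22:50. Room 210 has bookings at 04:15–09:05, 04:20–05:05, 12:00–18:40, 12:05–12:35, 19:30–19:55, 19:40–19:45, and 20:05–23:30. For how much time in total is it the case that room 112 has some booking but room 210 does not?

1 h 45 min

Merge the first list: 08:40-09:50, 13:45-15:20, 16:45-21:05, 21:10-22:50.
Merge the second list: 04:15-09:05, 12:00-18:40, 19:30-19:55, 20:05-23:30.
A \ B = 09:05-09:50, 18:40-19:30, 19:55-20:05.
Total: 45 min + 50 min + 10 min = 1 h 45 min.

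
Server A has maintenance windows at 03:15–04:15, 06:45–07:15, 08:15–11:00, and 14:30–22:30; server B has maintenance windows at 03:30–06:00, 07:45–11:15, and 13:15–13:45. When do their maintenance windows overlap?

03:15-04:15 overlaps B on 03:30-04:15.
06:45-07:15 falls entirely outside B.
08:15-11:00 overlaps B on 08:15-11:00.
14:30-22:30 falls entirely outside B.

03:30-04:15, 08:15-11:00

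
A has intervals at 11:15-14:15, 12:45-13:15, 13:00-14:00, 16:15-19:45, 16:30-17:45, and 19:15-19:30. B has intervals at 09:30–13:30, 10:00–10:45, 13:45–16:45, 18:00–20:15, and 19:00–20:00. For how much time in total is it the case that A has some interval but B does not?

A, merged: 11:15-14:15, 16:15-19:45.
B, merged: 09:30-13:30, 13:45-16:45, 18:00-20:15.
A \ B = 13:30-13:45, 16:45-18:00.
Total: 15 min + 1 h 15 min = 1 h 30 min.

1 h 30 min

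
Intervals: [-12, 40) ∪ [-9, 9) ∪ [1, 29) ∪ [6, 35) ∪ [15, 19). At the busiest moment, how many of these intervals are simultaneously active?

4

At 6, 4 of the intervals are simultaneously active.
No point has more.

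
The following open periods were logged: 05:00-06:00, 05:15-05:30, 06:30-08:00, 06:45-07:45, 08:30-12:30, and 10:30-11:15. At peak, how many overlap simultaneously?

2

Walk the sorted start/end points keeping a running depth.
The depth first hits 2 at 05:15.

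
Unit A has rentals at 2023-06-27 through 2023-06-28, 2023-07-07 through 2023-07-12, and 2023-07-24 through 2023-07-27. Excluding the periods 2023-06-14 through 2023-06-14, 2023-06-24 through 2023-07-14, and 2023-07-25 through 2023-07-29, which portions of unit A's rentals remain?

2023-07-24 through 2023-07-24

2023-06-27 through 2023-06-28 lies entirely inside B → drops out.
2023-07-07 through 2023-07-12 lies entirely inside B → drops out.
2023-07-24 through 2023-07-27 with B removed leaves 2023-07-24 through 2023-07-24.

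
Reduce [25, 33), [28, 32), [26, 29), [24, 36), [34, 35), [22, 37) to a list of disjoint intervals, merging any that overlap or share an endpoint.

Sort by start: [22, 37), [24, 36), [25, 33), [26, 29), [28, 32), [34, 35).
[24, 36) overlaps/touches [22, 37) → extend to [22, 37).
[25, 33) overlaps/touches [22, 37) → extend to [22, 37).
[26, 29) overlaps/touches [22, 37) → extend to [22, 37).
[28, 32) overlaps/touches [22, 37) → extend to [22, 37).
[34, 35) overlaps/touches [22, 37) → extend to [22, 37).

[22, 37)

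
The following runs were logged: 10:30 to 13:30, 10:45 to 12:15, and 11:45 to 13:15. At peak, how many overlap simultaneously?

Sweep endpoints in order; track running count of active intervals.
Peak of 3 reached at 11:45.

3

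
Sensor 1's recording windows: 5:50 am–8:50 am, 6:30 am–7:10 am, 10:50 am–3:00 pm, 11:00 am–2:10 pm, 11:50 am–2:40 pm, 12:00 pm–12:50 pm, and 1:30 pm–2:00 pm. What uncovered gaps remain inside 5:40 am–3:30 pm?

5:40 am–5:50 am, 8:50 am–10:50 am, 3:00 pm–3:30 pm

The merged coverage is 5:50 am–8:50 am, 10:50 am–3:00 pm.
Gaps within 5:40 am–3:30 pm: 5:40 am–5:50 am, 8:50 am–10:50 am, 3:00 pm–3:30 pm.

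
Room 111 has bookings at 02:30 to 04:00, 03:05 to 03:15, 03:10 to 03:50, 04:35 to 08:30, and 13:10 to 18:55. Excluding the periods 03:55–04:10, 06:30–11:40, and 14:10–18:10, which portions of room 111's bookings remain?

02:30–03:55, 04:35–06:30, 13:10–14:10, 18:10–18:55

First set merges to 02:30–04:00, 04:35–08:30, 13:10–18:55.
02:30–04:00 \ B = 02:30–03:55.
04:35–08:30 \ B = 04:35–06:30.
13:10–18:55 \ B = 13:10–14:10, 18:10–18:55.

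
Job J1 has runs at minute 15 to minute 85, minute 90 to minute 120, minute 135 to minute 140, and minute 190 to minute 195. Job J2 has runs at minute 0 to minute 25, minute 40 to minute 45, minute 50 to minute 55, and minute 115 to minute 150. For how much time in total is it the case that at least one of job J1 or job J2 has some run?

150 minutes

A ∪ B = minute 0 to minute 85, minute 90 to minute 150, minute 190 to minute 195.
Total: 85 minutes + 60 minutes + 5 minutes = 150 minutes.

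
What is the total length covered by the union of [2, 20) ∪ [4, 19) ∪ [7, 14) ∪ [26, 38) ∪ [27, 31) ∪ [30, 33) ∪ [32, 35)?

Merged: [2, 20), [26, 38).
Lengths: 18 + 12 = 30.

30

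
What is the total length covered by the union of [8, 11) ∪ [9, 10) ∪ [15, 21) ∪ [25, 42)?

26

Merged: [8, 11), [15, 21), [25, 42).
Lengths: 3 + 6 + 17 = 26.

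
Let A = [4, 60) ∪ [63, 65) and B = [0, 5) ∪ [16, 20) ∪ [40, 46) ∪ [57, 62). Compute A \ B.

[5, 16) ∪ [20, 40) ∪ [46, 57) ∪ [63, 65)

[4, 60) \ B = [5, 16), [20, 40), [46, 57).
[63, 65): nothing removed.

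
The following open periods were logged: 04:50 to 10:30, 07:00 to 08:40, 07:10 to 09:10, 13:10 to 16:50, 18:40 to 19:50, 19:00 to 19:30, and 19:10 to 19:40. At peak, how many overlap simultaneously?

Walk the sorted start/end points keeping a running depth.
The depth first hits 3 at 07:10.

3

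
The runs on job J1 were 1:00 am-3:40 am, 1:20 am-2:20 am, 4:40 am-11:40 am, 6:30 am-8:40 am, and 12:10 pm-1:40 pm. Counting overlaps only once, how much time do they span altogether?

11 h 10 min

Merged: 1:00 am-3:40 am, 4:40 am-11:40 am, 12:10 pm-1:40 pm.
Lengths: 2 h 40 min + 7 h + 1 h 30 min = 11 h 10 min.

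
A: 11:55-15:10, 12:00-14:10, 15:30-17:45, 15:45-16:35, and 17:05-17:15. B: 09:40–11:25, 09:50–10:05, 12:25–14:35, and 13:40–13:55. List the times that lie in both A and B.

12:25-14:35

Merge the first list: 11:55-15:10, 15:30-17:45.
Merge the second list: 09:40-11:25, 12:25-14:35.
11:55-15:10 ∩ B → 12:25-14:35.
15:30-17:45 meets no B interval.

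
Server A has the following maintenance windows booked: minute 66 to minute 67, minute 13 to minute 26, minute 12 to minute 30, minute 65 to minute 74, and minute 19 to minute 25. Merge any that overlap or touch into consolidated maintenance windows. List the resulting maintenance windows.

Sort by start: minute 12 to minute 30, minute 13 to minute 26, minute 19 to minute 25, minute 65 to minute 74, minute 66 to minute 67.
minute 13 to minute 26 overlaps/touches minute 12 to minute 30 → extend to minute 12 to minute 30.
minute 19 to minute 25 overlaps/touches minute 12 to minute 30 → extend to minute 12 to minute 30.
minute 65 to minute 74 is disjoint → start new block.
minute 66 to minute 67 overlaps/touches minute 65 to minute 74 → extend to minute 65 to minute 74.

minute 12 to minute 30, minute 65 to minute 74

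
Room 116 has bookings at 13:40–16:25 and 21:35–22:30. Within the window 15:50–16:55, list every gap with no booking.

After merging, the occupied span is 13:40–16:25, 21:35–22:30.
Complement within 15:50–16:55: 16:25–16:55.

16:25–16:55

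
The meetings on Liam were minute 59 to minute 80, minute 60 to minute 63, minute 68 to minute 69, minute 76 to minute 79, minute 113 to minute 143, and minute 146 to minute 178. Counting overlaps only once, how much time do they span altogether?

83 minutes

Merged: minute 59 to minute 80, minute 113 to minute 143, minute 146 to minute 178.
Lengths: 21 minutes + 30 minutes + 32 minutes = 83 minutes.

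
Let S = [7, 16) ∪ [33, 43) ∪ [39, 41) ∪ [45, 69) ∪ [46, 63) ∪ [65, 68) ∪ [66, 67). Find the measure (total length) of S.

43

Merged: [7, 16), [33, 43), [45, 69).
Lengths: 9 + 10 + 24 = 43.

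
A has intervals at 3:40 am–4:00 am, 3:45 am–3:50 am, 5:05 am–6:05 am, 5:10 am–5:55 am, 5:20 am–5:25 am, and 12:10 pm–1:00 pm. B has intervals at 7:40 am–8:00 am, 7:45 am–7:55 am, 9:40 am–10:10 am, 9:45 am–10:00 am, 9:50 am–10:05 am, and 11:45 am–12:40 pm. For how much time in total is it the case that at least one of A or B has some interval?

3 h 25 min

First set merges to 3:40 am–4:00 am, 5:05 am–6:05 am, 12:10 pm–1:00 pm.
Second set merges to 7:40 am–8:00 am, 9:40 am–10:10 am, 11:45 am–12:40 pm.
A ∪ B = 3:40 am–4:00 am, 5:05 am–6:05 am, 7:40 am–8:00 am, 9:40 am–10:10 am, 11:45 am–1:00 pm.
Total: 20 min + 1 h + 20 min + 30 min + 1 h 15 min = 3 h 25 min.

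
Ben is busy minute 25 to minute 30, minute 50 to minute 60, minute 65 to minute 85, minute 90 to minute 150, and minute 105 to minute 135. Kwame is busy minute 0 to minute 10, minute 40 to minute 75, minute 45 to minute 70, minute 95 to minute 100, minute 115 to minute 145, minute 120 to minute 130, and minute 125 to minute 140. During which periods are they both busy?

minute 50 to minute 60, minute 65 to minute 75, minute 95 to minute 100, minute 115 to minute 145

Merge the first list: minute 25 to minute 30, minute 50 to minute 60, minute 65 to minute 85, minute 90 to minute 150.
Merge the second list: minute 0 to minute 10, minute 40 to minute 75, minute 95 to minute 100, minute 115 to minute 145.
minute 25 to minute 30: no overlap with the second set.
minute 50 to minute 60 meets the second set on minute 50 to minute 60.
minute 65 to minute 85 meets the second set on minute 65 to minute 75.
minute 90 to minute 150 meets the second set on minute 95 to minute 100, minute 115 to minute 145.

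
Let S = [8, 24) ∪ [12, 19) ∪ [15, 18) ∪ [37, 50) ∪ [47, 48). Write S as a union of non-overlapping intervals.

[8, 24) ∪ [37, 50)

[12, 19) overlaps/touches [8, 24) → extend to [8, 24).
[15, 18) overlaps/touches [8, 24) → extend to [8, 24).
[37, 50) is disjoint → start new block.
[47, 48) overlaps/touches [37, 50) → extend to [37, 50).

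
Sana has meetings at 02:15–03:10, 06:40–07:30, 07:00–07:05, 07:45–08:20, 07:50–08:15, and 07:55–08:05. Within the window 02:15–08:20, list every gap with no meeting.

Covered (merged): 02:15–03:10, 06:40–07:30, 07:45–08:20.
Gaps within 02:15–08:20: 03:10–06:40, 07:30–07:45.

03:10–06:40, 07:30–07:45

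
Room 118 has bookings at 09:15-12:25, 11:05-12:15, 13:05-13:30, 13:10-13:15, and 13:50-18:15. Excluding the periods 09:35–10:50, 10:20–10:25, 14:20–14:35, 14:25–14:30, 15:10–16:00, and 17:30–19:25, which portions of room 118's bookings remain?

Merge the first list: 09:15–12:25, 13:05–13:30, 13:50–18:15.
Merge the second list: 09:35–10:50, 14:20–14:35, 15:10–16:00, 17:30–19:25.
09:15–12:25 minus B → 09:15–09:35, 10:50–12:25.
13:05–13:30: no B overlap → unchanged.
13:50–18:15 minus B → 13:50–14:20, 14:35–15:10, 16:00–17:30.

09:15–09:35, 10:50–12:25, 13:05–13:30, 13:50–14:20, 14:35–15:10, 16:00–17:30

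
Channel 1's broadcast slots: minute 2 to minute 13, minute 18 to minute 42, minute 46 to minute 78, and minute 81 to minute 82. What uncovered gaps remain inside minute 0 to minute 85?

minute 0 to minute 2, minute 13 to minute 18, minute 42 to minute 46, minute 78 to minute 81, minute 82 to minute 85

After merging, the occupied span is minute 2 to minute 13, minute 18 to minute 42, minute 46 to minute 78, minute 81 to minute 82.
Gaps within minute 0 to minute 85: minute 0 to minute 2, minute 13 to minute 18, minute 42 to minute 46, minute 78 to minute 81, minute 82 to minute 85.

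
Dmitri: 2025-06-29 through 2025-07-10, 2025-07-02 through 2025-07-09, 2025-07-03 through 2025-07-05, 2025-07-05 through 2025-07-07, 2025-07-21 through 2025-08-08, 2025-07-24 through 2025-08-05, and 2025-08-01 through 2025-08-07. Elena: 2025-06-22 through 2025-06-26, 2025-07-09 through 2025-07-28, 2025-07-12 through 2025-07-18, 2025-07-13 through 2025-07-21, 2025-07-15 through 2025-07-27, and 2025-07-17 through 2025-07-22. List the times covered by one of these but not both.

2025-06-22 through 2025-06-26, 2025-06-29 through 2025-07-08, 2025-07-11 through 2025-07-20, 2025-07-29 through 2025-08-08

First set merges to 2025-06-29 through 2025-07-10, 2025-07-21 through 2025-08-08.
Second set merges to 2025-06-22 through 2025-06-26, 2025-07-09 through 2025-07-28.
A but not B: 2025-06-29 through 2025-07-08, 2025-07-29 through 2025-08-08.
B but not A: 2025-06-22 through 2025-06-26, 2025-07-11 through 2025-07-20.
Combining gives A △ B.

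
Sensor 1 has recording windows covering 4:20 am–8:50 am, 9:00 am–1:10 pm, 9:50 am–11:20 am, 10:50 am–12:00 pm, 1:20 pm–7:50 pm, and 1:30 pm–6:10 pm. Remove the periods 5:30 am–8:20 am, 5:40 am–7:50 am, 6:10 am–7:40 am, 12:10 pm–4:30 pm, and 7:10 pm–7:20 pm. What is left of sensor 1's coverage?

4:20 am-5:30 am, 8:20 am-8:50 am, 9:00 am-12:10 pm, 4:30 pm-7:10 pm, 7:20 pm-7:50 pm

A, merged: 4:20 am-8:50 am, 9:00 am-1:10 pm, 1:20 pm-7:50 pm.
B, merged: 5:30 am-8:20 am, 12:10 pm-4:30 pm, 7:10 pm-7:20 pm.
4:20 am-8:50 am minus B → 4:20 am-5:30 am, 8:20 am-8:50 am.
9:00 am-1:10 pm minus B → 9:00 am-12:10 pm.
1:20 pm-7:50 pm minus B → 4:30 pm-7:10 pm, 7:20 pm-7:50 pm.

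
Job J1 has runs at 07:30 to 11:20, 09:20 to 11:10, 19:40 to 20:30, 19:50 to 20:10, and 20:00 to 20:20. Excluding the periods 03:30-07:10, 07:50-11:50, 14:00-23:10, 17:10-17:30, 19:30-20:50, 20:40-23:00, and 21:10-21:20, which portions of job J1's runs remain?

07:30–07:50

Merge the first list: 07:30–11:20, 19:40–20:30.
Merge the second list: 03:30–07:10, 07:50–11:50, 14:00–23:10.
07:30–11:20 with B removed leaves 07:30–07:50.
19:40–20:30 lies entirely inside B → drops out.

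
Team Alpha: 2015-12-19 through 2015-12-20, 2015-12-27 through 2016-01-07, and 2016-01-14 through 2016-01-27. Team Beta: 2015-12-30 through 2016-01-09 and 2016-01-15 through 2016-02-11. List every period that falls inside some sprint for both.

2015-12-19 through 2015-12-20 falls entirely outside B.
2015-12-27 through 2016-01-07 overlaps B on 2015-12-30 through 2016-01-07.
2016-01-14 through 2016-01-27 overlaps B on 2016-01-15 through 2016-01-27.

2015-12-30 through 2016-01-07, 2016-01-15 through 2016-01-27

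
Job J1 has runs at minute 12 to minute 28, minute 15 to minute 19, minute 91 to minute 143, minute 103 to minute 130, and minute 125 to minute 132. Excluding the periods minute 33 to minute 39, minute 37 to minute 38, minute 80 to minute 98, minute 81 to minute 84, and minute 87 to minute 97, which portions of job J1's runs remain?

minute 12 to minute 28, minute 98 to minute 143

A, merged: minute 12 to minute 28, minute 91 to minute 143.
B, merged: minute 33 to minute 39, minute 80 to minute 98.
minute 12 to minute 28 is untouched.
minute 91 to minute 143 with B removed leaves minute 98 to minute 143.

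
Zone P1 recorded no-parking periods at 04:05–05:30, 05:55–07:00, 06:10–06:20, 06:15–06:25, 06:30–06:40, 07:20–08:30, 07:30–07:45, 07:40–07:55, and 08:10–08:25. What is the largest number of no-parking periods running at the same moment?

3

Walk the sorted start/end points keeping a running depth.
The depth first hits 3 at 06:15.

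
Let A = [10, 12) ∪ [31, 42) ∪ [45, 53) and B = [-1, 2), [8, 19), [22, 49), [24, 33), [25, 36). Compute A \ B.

Second set merges to [-1, 2), [8, 19), [22, 49).
[10, 12): entirely removed.
[31, 42): entirely removed.
[45, 53) \ B = [49, 53).

[49, 53)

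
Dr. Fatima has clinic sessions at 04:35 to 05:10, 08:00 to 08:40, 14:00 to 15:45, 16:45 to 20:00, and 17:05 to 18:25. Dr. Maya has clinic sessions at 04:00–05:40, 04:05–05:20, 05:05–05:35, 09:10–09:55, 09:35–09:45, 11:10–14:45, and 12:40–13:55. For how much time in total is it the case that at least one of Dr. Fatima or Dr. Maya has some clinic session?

10 h 55 min

Merge the first list: 04:35–05:10, 08:00–08:40, 14:00–15:45, 16:45–20:00.
Merge the second list: 04:00–05:40, 09:10–09:55, 11:10–14:45.
A ∪ B = 04:00–05:40, 08:00–08:40, 09:10–09:55, 11:10–15:45, 16:45–20:00.
Total: 1 h 40 min + 40 min + 45 min + 4 h 35 min + 3 h 15 min = 10 h 55 min.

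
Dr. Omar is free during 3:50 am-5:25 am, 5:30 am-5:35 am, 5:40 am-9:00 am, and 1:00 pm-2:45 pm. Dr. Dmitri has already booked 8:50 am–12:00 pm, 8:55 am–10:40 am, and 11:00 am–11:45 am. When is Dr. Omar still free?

Second set merges to 8:50 am-12:00 pm.
3:50 am-5:25 am: no B overlap → unchanged.
5:30 am-5:35 am: no B overlap → unchanged.
5:40 am-9:00 am minus B → 5:40 am-8:50 am.
1:00 pm-2:45 pm: no B overlap → unchanged.

3:50 am-5:25 am, 5:30 am-5:35 am, 5:40 am-8:50 am, 1:00 pm-2:45 pm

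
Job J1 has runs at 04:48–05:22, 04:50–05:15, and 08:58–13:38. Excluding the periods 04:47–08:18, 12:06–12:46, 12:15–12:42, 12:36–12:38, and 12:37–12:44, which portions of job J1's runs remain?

08:58–12:06, 12:46–13:38

Merge the first list: 04:48–05:22, 08:58–13:38.
Merge the second list: 04:47–08:18, 12:06–12:46.
04:48–05:22: fully covered by B → removed.
08:58–13:38 minus B → 08:58–12:06, 12:46–13:38.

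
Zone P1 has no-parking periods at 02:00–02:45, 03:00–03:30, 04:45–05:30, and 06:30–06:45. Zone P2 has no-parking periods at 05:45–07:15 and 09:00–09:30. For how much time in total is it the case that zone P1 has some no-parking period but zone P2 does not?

2 h

A \ B = 02:00–02:45, 03:00–03:30, 04:45–05:30.
Total: 45 min + 30 min + 45 min = 2 h.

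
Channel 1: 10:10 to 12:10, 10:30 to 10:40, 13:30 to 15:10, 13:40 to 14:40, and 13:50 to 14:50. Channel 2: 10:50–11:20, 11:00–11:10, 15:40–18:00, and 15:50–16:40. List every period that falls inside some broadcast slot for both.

10:50-11:20

A, merged: 10:10-12:10, 13:30-15:10.
B, merged: 10:50-11:20, 15:40-18:00.
10:10-12:10 overlaps B on 10:50-11:20.
13:30-15:10 falls entirely outside B.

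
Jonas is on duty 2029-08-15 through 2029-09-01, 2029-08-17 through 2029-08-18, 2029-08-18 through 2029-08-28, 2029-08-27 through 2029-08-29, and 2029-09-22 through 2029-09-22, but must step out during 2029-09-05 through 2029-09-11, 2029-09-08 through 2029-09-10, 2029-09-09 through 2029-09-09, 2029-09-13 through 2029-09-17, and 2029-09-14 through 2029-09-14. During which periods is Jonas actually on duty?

First set merges to 2029-08-15 through 2029-09-01, 2029-09-22 through 2029-09-22.
Second set merges to 2029-09-05 through 2029-09-11, 2029-09-13 through 2029-09-17.
2029-08-15 through 2029-09-01: no B overlap → unchanged.
2029-09-22 through 2029-09-22: no B overlap → unchanged.

2029-08-15 through 2029-09-01, 2029-09-22 through 2029-09-22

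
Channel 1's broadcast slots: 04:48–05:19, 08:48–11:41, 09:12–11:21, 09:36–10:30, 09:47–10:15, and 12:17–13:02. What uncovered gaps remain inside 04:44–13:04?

04:44–04:48, 05:19–08:48, 11:41–12:17, 13:02–13:04

Covered (merged): 04:48–05:19, 08:48–11:41, 12:17–13:02.
Gaps within 04:44–13:04: 04:44–04:48, 05:19–08:48, 11:41–12:17, 13:02–13:04.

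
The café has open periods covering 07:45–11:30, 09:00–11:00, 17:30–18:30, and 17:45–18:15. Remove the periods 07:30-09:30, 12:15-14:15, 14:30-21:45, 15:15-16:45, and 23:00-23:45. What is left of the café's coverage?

09:30-11:30

First set merges to 07:45-11:30, 17:30-18:30.
Second set merges to 07:30-09:30, 12:15-14:15, 14:30-21:45, 23:00-23:45.
07:45-11:30 minus B → 09:30-11:30.
17:30-18:30: fully covered by B → removed.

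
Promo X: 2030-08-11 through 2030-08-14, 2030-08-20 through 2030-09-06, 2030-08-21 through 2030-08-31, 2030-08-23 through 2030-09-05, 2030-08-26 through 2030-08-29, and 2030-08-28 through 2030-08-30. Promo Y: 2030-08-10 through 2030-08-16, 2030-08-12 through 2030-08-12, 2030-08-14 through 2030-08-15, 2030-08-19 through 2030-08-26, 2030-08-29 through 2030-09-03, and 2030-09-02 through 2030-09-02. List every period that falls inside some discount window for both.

2030-08-11 through 2030-08-14, 2030-08-20 through 2030-08-26, 2030-08-29 through 2030-09-03

Merge the first list: 2030-08-11 through 2030-08-14, 2030-08-20 through 2030-09-06.
Merge the second list: 2030-08-10 through 2030-08-16, 2030-08-19 through 2030-08-26, 2030-08-29 through 2030-09-03.
2030-08-11 through 2030-08-14 meets the second set on 2030-08-11 through 2030-08-14.
2030-08-20 through 2030-09-06 meets the second set on 2030-08-20 through 2030-08-26, 2030-08-29 through 2030-09-03.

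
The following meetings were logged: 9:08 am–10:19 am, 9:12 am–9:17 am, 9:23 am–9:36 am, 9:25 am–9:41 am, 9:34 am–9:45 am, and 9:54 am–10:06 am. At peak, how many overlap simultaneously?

4

Sweep endpoints in order; track running count of active intervals.
Peak of 4 reached at 9:34 am.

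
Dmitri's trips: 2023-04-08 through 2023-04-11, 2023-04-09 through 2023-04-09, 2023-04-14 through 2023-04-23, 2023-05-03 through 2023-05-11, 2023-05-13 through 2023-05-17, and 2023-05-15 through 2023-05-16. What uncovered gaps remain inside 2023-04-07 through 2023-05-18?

Covered (merged): 2023-04-08 through 2023-04-11, 2023-04-14 through 2023-04-23, 2023-05-03 through 2023-05-11, 2023-05-13 through 2023-05-17.
Uncovered inside 2023-04-07 through 2023-05-18: 2023-04-07 through 2023-04-07, 2023-04-12 through 2023-04-13, 2023-04-24 through 2023-05-02, 2023-05-12 through 2023-05-12, 2023-05-18 through 2023-05-18.

2023-04-07 through 2023-04-07, 2023-04-12 through 2023-04-13, 2023-04-24 through 2023-05-02, 2023-05-12 through 2023-05-12, 2023-05-18 through 2023-05-18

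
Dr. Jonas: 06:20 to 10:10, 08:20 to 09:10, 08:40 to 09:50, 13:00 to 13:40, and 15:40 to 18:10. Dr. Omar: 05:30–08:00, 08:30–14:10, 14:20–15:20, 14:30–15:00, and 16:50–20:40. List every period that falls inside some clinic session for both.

First set merges to 06:20–10:10, 13:00–13:40, 15:40–18:10.
Second set merges to 05:30–08:00, 08:30–14:10, 14:20–15:20, 16:50–20:40.
06:20–10:10 overlaps B on 06:20–08:00, 08:30–10:10.
13:00–13:40 overlaps B on 13:00–13:40.
15:40–18:10 overlaps B on 16:50–18:10.

06:20–08:00, 08:30–10:10, 13:00–13:40, 16:50–18:10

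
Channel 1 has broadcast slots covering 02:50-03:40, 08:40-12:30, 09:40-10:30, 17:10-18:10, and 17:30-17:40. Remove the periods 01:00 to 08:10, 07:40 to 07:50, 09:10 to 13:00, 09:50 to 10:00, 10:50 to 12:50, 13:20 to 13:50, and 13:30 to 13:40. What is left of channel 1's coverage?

08:40-09:10, 17:10-18:10

A, merged: 02:50-03:40, 08:40-12:30, 17:10-18:10.
B, merged: 01:00-08:10, 09:10-13:00, 13:20-13:50.
02:50-03:40: entirely removed.
08:40-12:30 \ B = 08:40-09:10.
17:10-18:10: nothing removed.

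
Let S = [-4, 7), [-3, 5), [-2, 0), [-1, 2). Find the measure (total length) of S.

11

Merged: [-4, 7).
Length: 11.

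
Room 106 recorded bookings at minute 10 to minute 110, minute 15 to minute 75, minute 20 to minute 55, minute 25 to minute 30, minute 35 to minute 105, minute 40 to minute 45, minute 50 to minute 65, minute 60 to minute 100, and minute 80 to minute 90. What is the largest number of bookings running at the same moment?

Sweep endpoints in order; track running count of active intervals.
Peak of 5 reached at minute 40.

5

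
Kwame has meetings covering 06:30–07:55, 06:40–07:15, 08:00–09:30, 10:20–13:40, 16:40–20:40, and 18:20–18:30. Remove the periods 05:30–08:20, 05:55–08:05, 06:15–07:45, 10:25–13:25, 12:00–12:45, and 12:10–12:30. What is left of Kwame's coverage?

Merge the first list: 06:30–07:55, 08:00–09:30, 10:20–13:40, 16:40–20:40.
Merge the second list: 05:30–08:20, 10:25–13:25.
06:30–07:55: entirely removed.
08:00–09:30 \ B = 08:20–09:30.
10:20–13:40 \ B = 10:20–10:25, 13:25–13:40.
16:40–20:40: nothing removed.

08:20–09:30, 10:20–10:25, 13:25–13:40, 16:40–20:40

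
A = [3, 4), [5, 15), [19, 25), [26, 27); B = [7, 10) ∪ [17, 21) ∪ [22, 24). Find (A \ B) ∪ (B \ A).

[3, 4) ∪ [5, 7) ∪ [10, 15) ∪ [17, 19) ∪ [21, 22) ∪ [24, 25) ∪ [26, 27)

Only in the first: [3, 4), [5, 7), [10, 15), [21, 22), [24, 25), [26, 27).
Only in the second: [17, 19).
Together these are the periods covered by exactly one.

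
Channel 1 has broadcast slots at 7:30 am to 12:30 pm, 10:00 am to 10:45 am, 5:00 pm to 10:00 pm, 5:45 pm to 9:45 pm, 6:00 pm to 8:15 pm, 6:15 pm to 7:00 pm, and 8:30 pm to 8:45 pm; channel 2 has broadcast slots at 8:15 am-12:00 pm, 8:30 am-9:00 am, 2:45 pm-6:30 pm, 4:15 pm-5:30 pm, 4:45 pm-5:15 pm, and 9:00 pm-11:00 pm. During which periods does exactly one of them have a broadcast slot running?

7:30 am-8:15 am, 12:00 pm-12:30 pm, 2:45 pm-5:00 pm, 6:30 pm-9:00 pm, 10:00 pm-11:00 pm

A, merged: 7:30 am-12:30 pm, 5:00 pm-10:00 pm.
B, merged: 8:15 am-12:00 pm, 2:45 pm-6:30 pm, 9:00 pm-11:00 pm.
Only in the first: 7:30 am-8:15 am, 12:00 pm-12:30 pm, 6:30 pm-9:00 pm.
Only in the second: 2:45 pm-5:00 pm, 10:00 pm-11:00 pm.
Together these are the periods covered by exactly one.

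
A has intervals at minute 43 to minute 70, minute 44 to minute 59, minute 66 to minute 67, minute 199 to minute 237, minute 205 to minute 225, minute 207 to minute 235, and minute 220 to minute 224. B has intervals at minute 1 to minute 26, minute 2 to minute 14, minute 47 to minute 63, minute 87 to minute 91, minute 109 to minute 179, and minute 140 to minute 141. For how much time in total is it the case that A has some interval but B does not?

49 minutes

Merge the first list: minute 43 to minute 70, minute 199 to minute 237.
Merge the second list: minute 1 to minute 26, minute 47 to minute 63, minute 87 to minute 91, minute 109 to minute 179.
A \ B = minute 43 to minute 47, minute 63 to minute 70, minute 199 to minute 237.
Total: 4 minutes + 7 minutes + 38 minutes = 49 minutes.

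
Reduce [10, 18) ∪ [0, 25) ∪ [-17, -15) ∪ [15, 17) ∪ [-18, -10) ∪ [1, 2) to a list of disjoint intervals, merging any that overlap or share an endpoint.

[-18, -10) ∪ [0, 25)

Sort by start: [-18, -10), [-17, -15), [0, 25), [1, 2), [10, 18), [15, 17).
[-17, -15) overlaps/touches [-18, -10) → extend to [-18, -10).
[0, 25) is disjoint → start new block.
[1, 2) overlaps/touches [0, 25) → extend to [0, 25).
[10, 18) overlaps/touches [0, 25) → extend to [0, 25).
[15, 17) overlaps/touches [0, 25) → extend to [0, 25).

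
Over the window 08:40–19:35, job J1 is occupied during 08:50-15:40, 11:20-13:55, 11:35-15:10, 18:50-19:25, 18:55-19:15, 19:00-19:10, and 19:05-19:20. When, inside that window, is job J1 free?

The merged coverage is 08:50–15:40, 18:50–19:25.
Gaps within 08:40–19:35: 08:40–08:50, 15:40–18:50, 19:25–19:35.

08:40–08:50, 15:40–18:50, 19:25–19:35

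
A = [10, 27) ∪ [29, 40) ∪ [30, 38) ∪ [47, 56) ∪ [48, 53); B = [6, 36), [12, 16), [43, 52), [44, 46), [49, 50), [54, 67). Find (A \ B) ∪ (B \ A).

A, merged: [10, 27), [29, 40), [47, 56).
B, merged: [6, 36), [43, 52), [54, 67).
Only in the first: [36, 40), [52, 54).
Only in the second: [6, 10), [27, 29), [43, 47), [56, 67).
Together these are the periods covered by exactly one.

[6, 10) ∪ [27, 29) ∪ [36, 40) ∪ [43, 47) ∪ [52, 54) ∪ [56, 67)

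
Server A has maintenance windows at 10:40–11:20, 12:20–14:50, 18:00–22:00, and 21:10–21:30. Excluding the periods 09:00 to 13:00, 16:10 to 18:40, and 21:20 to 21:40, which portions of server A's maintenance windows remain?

13:00–14:50, 18:40–21:20, 21:40–22:00

Merge the first list: 10:40–11:20, 12:20–14:50, 18:00–22:00.
10:40–11:20 lies entirely inside B → drops out.
12:20–14:50 with B removed leaves 13:00–14:50.
18:00–22:00 with B removed leaves 18:40–21:20, 21:40–22:00.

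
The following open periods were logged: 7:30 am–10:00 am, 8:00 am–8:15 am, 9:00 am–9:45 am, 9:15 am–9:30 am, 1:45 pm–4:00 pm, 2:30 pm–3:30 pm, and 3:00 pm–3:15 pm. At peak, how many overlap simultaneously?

At 9:15 am, 3 of the intervals are simultaneously active.
No point has more.

3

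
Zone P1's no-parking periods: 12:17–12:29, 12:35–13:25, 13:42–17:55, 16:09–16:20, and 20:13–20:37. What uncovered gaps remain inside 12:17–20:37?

12:29–12:35, 13:25–13:42, 17:55–20:13

After merging, the occupied span is 12:17–12:29, 12:35–13:25, 13:42–17:55, 20:13–20:37.
Gaps within 12:17–20:37: 12:29–12:35, 13:25–13:42, 17:55–20:13.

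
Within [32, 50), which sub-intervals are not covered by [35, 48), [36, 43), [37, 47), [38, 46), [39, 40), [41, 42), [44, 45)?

After merging, the occupied span is [35, 48).
Complement within [32, 50): [32, 35), [48, 50).

[32, 35) ∪ [48, 50)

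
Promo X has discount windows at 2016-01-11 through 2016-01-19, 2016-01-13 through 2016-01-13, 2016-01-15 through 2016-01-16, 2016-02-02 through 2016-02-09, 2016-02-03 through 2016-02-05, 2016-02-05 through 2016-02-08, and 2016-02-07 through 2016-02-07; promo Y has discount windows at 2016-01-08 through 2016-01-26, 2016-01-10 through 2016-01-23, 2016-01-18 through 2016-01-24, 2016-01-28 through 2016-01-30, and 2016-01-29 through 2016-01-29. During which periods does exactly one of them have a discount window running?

2016-01-08 through 2016-01-10, 2016-01-20 through 2016-01-26, 2016-01-28 through 2016-01-30, 2016-02-02 through 2016-02-09

Merge the first list: 2016-01-11 through 2016-01-19, 2016-02-02 through 2016-02-09.
Merge the second list: 2016-01-08 through 2016-01-26, 2016-01-28 through 2016-01-30.
A \ B = 2016-02-02 through 2016-02-09.
B \ A = 2016-01-08 through 2016-01-10, 2016-01-20 through 2016-01-26, 2016-01-28 through 2016-01-30.
Union of the two gives the symmetric difference.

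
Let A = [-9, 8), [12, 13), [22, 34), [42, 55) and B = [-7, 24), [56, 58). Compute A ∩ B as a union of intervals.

[-9, 8) overlaps B on [-7, 8).
[12, 13) overlaps B on [12, 13).
[22, 34) overlaps B on [22, 24).
[42, 55) falls entirely outside B.

[-7, 8) ∪ [12, 13) ∪ [22, 24)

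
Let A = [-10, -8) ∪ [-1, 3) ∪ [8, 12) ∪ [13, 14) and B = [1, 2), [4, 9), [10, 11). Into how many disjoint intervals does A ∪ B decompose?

A ∪ B = [-10, -8), [-1, 3), [4, 12), [13, 14).
That is 4 disjoint pieces.

4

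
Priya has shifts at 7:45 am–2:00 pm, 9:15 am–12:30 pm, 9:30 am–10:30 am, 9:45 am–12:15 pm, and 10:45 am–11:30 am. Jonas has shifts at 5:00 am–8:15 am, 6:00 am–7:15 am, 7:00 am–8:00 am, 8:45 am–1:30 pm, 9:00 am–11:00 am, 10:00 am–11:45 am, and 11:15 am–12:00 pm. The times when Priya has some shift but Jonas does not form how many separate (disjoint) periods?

A, merged: 7:45 am–2:00 pm.
B, merged: 5:00 am–8:15 am, 8:45 am–1:30 pm.
A \ B = 8:15 am–8:45 am, 1:30 pm–2:00 pm.
That is 2 disjoint pieces.

2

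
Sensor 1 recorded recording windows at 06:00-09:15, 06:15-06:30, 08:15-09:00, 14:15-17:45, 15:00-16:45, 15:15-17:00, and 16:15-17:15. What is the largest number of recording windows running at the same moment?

4

Sweep endpoints in order; track running count of active intervals.
Peak of 4 reached at 16:15.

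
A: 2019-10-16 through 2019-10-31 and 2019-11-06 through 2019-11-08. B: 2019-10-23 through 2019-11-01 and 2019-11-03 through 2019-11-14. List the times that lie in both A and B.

2019-10-23 through 2019-10-31, 2019-11-06 through 2019-11-08

2019-10-16 through 2019-10-31 ∩ B → 2019-10-23 through 2019-10-31.
2019-11-06 through 2019-11-08 ∩ B → 2019-11-06 through 2019-11-08.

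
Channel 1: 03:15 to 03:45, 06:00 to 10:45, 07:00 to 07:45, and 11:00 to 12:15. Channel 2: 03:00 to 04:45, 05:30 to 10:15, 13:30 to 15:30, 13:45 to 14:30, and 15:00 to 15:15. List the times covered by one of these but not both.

03:00–03:15, 03:45–04:45, 05:30–06:00, 10:15–10:45, 11:00–12:15, 13:30–15:30

First set merges to 03:15–03:45, 06:00–10:45, 11:00–12:15.
Second set merges to 03:00–04:45, 05:30–10:15, 13:30–15:30.
A but not B: 10:15–10:45, 11:00–12:15.
B but not A: 03:00–03:15, 03:45–04:45, 05:30–06:00, 13:30–15:30.
Combining gives A △ B.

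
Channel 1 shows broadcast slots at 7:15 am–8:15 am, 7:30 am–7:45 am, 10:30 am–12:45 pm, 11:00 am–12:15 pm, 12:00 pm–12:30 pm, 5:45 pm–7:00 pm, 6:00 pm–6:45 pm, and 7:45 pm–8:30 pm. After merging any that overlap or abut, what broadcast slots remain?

7:30 am–7:45 am overlaps/touches 7:15 am–8:15 am → extend to 7:15 am–8:15 am.
10:30 am–12:45 pm is disjoint → start new block.
11:00 am–12:15 pm overlaps/touches 10:30 am–12:45 pm → extend to 10:30 am–12:45 pm.
12:00 pm–12:30 pm overlaps/touches 10:30 am–12:45 pm → extend to 10:30 am–12:45 pm.
5:45 pm–7:00 pm is disjoint → start new block.
6:00 pm–6:45 pm overlaps/touches 5:45 pm–7:00 pm → extend to 5:45 pm–7:00 pm.
7:45 pm–8:30 pm is disjoint → start new block.

7:15 am–8:15 am, 10:30 am–12:45 pm, 5:45 pm–7:00 pm, 7:45 pm–8:30 pm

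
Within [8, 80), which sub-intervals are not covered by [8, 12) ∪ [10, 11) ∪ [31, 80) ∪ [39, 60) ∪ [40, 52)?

[12, 31)

Covered (merged): [8, 12), [31, 80).
Gaps within [8, 80): [12, 31).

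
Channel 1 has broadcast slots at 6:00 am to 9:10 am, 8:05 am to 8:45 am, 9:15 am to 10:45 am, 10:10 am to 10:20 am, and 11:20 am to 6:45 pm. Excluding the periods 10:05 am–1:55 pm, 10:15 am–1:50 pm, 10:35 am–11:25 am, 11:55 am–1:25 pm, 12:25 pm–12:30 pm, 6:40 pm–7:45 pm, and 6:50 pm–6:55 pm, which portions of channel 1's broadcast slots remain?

6:00 am-9:10 am, 9:15 am-10:05 am, 1:55 pm-6:40 pm

First set merges to 6:00 am-9:10 am, 9:15 am-10:45 am, 11:20 am-6:45 pm.
Second set merges to 10:05 am-1:55 pm, 6:40 pm-7:45 pm.
6:00 am-9:10 am is untouched.
9:15 am-10:45 am with B removed leaves 9:15 am-10:05 am.
11:20 am-6:45 pm with B removed leaves 1:55 pm-6:40 pm.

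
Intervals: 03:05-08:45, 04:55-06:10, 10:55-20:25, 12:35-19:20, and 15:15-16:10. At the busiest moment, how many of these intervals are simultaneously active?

Sweep endpoints in order; track running count of active intervals.
Peak of 3 reached at 15:15.

3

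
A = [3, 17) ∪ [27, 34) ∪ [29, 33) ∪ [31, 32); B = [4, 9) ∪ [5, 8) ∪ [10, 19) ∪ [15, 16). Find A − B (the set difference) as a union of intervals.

First set merges to [3, 17), [27, 34).
Second set merges to [4, 9), [10, 19).
[3, 17) \ B = [3, 4), [9, 10).
[27, 34): nothing removed.

[3, 4) ∪ [9, 10) ∪ [27, 34)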